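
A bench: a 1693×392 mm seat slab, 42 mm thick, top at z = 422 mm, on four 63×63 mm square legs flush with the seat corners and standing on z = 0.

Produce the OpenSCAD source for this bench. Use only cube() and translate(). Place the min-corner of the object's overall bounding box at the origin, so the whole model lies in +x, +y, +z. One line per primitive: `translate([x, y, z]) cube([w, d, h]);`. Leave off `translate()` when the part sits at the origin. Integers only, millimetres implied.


// leg_h = 422 − 42 = 380
translate([0, 0, 380]) cube([1693, 392, 42]);
cube([63, 63, 380]);
translate([0, 329, 0]) cube([63, 63, 380]);
translate([1630, 0, 0]) cube([63, 63, 380]);
translate([1630, 329, 0]) cube([63, 63, 380]);


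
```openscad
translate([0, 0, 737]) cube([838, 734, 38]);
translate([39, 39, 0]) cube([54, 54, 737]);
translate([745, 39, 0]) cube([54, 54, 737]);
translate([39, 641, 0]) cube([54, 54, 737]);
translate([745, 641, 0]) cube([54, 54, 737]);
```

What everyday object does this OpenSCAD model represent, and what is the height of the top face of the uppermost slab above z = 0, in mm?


A table. The table height is 775 mm.

A 838×734×38 slab sits at z = 737 on four 54 mm square posts — a table. The top surface is at 737 + 38 = 775 mm.


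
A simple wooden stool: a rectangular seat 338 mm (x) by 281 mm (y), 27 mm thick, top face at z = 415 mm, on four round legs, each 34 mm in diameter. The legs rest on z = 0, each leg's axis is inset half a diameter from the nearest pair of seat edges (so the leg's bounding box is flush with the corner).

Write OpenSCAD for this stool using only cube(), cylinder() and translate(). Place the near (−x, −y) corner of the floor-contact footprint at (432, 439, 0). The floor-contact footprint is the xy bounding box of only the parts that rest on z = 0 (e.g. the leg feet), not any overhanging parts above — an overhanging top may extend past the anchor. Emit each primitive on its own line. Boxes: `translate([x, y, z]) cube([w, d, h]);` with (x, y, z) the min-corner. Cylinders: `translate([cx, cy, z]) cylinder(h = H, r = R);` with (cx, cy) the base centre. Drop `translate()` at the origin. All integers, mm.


translate([432, 439, 388]) cube([338, 281, 27]);
translate([449, 456, 0]) cylinder(h = 388, r = 17);
translate([753, 456, 0]) cylinder(h = 388, r = 17);
translate([449, 703, 0]) cylinder(h = 388, r = 17);
translate([753, 703, 0]) cylinder(h = 388, r = 17);


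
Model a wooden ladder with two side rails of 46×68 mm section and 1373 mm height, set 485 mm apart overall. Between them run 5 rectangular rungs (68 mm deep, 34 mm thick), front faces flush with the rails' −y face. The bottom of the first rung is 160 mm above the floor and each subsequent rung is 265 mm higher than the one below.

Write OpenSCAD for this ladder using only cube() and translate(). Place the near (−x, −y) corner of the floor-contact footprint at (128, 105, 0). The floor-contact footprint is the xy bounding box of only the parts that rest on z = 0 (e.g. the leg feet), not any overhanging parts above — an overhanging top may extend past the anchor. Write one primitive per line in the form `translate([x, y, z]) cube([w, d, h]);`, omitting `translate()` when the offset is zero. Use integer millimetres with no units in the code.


// rung span = 485 - 2*46 = 393
// rung[k] z = 160 + k*265
translate([128, 105, 0]) cube([46, 68, 1373]);
translate([567, 105, 0]) cube([46, 68, 1373]);
translate([174, 105, 160]) cube([393, 68, 34]);
translate([174, 105, 425]) cube([393, 68, 34]);
translate([174, 105, 690]) cube([393, 68, 34]);
translate([174, 105, 955]) cube([393, 68, 34]);
translate([174, 105, 1220]) cube([393, 68, 34]);


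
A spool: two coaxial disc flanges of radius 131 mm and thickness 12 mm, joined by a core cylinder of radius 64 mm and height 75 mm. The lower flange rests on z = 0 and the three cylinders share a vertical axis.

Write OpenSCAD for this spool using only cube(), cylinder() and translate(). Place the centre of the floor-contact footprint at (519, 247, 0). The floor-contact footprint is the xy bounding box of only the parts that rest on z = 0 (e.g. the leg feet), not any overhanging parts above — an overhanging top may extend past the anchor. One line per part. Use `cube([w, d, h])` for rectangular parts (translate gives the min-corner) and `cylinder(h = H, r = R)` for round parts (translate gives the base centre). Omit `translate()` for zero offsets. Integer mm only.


translate([519, 247, 0]) cylinder(h = 12, r = 131);
translate([519, 247, 12]) cylinder(h = 75, r = 64);
translate([519, 247, 87]) cylinder(h = 12, r = 131);


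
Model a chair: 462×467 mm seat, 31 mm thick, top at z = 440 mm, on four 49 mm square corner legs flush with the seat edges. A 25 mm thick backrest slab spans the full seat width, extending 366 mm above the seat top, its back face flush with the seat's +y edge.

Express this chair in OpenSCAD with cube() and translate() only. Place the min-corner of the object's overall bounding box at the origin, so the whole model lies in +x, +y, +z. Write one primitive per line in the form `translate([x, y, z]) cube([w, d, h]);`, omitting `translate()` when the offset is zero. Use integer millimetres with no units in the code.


translate([0, 0, 409]) cube([462, 467, 31]);
cube([49, 49, 409]);
translate([413, 0, 0]) cube([49, 49, 409]);
translate([0, 418, 0]) cube([49, 49, 409]);
translate([413, 418, 0]) cube([49, 49, 409]);
translate([0, 442, 440]) cube([462, 25, 366]);


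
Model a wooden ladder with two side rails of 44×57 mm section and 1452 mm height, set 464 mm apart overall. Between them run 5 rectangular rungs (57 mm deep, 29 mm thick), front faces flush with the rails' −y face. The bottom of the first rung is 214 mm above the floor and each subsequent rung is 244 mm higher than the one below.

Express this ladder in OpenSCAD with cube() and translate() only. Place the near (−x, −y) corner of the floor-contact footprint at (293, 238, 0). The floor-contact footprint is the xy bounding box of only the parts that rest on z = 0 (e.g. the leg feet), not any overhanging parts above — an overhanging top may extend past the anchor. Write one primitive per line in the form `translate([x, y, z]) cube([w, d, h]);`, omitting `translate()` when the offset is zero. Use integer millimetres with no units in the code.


translate([293, 238, 0]) cube([44, 57, 1452]);
translate([713, 238, 0]) cube([44, 57, 1452]);
translate([337, 238, 214]) cube([376, 57, 29]);
translate([337, 238, 458]) cube([376, 57, 29]);
translate([337, 238, 702]) cube([376, 57, 29]);
translate([337, 238, 946]) cube([376, 57, 29]);
translate([337, 238, 1190]) cube([376, 57, 29]);


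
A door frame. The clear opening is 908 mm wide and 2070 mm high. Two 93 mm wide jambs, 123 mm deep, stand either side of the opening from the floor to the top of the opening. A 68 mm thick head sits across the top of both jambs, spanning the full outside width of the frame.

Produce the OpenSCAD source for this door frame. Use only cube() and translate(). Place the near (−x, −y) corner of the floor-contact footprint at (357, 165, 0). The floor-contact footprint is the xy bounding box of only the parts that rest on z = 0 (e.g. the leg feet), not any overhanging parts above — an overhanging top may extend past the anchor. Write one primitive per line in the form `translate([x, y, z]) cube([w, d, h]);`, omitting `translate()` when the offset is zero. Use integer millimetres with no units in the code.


translate([357, 165, 0]) cube([93, 123, 2070]);
translate([1358, 165, 0]) cube([93, 123, 2070]);
translate([357, 165, 2070]) cube([1094, 123, 68]);


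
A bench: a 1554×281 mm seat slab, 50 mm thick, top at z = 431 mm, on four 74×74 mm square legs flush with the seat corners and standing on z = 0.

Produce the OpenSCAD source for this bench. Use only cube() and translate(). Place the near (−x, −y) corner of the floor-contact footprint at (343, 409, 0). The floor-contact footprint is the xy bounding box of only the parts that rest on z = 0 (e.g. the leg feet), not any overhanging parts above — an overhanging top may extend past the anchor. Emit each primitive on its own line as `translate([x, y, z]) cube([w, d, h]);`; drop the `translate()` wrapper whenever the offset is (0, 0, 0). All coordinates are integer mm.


translate([343, 409, 381]) cube([1554, 281, 50]);
translate([343, 409, 0]) cube([74, 74, 381]);
translate([343, 616, 0]) cube([74, 74, 381]);
translate([1823, 409, 0]) cube([74, 74, 381]);
translate([1823, 616, 0]) cube([74, 74, 381]);


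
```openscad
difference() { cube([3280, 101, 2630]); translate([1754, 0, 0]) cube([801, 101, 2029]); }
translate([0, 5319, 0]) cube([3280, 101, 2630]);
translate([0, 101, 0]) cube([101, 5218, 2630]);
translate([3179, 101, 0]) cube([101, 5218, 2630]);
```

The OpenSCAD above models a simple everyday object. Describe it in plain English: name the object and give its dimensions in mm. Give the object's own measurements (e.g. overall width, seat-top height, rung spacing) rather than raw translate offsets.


A single room: four walls, each 2630 mm tall and 101 mm thick, enclosing an outside footprint 3280×5420 mm (x × y), no floor or roof. The front and back walls (−y and +y sides) run the full x-width; the side walls fit between their inner faces. A door opening 801 mm wide and 2029 mm tall is cut through the front wall from the floor up, its −x edge 1754 mm from the wall's −x end.


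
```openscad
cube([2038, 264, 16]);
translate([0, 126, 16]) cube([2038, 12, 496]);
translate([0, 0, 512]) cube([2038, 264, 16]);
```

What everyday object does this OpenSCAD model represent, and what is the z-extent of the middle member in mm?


An I-beam. The web height is 496 mm.

Two wide flanges with a thin centred web — an I-beam. Overall 528 mm minus two 16 mm flanges gives a web of 528 − 2·16 = 496 mm.


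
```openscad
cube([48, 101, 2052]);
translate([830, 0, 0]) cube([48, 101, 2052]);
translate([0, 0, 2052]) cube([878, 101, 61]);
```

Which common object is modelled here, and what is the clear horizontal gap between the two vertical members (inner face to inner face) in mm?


A door frame. The clear opening width is 782 mm.

Two 2052 mm tall posts with a header on top — a door frame. The left jamb is 48 mm wide at x = 0; the right jamb starts at x = 830. The clear opening is 830 − 48 = 782 mm.


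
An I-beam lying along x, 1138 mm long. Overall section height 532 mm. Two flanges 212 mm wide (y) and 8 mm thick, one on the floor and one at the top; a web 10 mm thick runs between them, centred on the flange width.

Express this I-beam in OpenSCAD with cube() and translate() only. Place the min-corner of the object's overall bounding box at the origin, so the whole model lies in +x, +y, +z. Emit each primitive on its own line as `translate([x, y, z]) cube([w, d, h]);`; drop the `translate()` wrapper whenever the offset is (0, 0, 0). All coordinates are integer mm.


cube([1138, 212, 8]);
translate([0, 101, 8]) cube([1138, 10, 516]);
translate([0, 0, 524]) cube([1138, 212, 8]);


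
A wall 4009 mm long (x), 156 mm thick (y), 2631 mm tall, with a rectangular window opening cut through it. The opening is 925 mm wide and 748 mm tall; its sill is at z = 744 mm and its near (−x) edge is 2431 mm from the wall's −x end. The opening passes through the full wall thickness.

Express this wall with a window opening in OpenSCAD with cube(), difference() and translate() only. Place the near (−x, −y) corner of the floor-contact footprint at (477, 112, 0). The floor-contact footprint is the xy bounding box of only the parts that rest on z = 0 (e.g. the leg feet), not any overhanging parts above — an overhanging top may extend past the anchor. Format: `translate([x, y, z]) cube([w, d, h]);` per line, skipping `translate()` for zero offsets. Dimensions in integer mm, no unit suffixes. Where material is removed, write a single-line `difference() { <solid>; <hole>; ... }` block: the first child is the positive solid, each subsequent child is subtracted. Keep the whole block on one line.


difference() { translate([477, 112, 0]) cube([4009, 156, 2631]); translate([2908, 112, 744]) cube([925, 156, 748]); }


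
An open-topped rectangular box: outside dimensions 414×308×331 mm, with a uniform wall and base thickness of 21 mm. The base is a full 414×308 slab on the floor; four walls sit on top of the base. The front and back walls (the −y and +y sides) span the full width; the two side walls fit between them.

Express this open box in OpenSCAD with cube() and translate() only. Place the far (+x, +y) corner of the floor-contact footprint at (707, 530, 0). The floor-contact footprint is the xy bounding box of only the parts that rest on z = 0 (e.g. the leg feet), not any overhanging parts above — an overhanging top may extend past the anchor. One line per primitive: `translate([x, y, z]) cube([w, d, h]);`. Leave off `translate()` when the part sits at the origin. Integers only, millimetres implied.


translate([293, 222, 0]) cube([414, 308, 21]);
translate([293, 222, 21]) cube([414, 21, 310]);
translate([293, 509, 21]) cube([414, 21, 310]);
translate([293, 243, 21]) cube([21, 266, 310]);
translate([686, 243, 21]) cube([21, 266, 310]);


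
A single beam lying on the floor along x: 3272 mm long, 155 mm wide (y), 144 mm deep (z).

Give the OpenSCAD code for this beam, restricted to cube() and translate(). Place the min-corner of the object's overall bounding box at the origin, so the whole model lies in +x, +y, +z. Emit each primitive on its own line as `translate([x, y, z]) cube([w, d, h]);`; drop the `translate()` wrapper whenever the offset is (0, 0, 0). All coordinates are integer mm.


cube([3272, 155, 144]);


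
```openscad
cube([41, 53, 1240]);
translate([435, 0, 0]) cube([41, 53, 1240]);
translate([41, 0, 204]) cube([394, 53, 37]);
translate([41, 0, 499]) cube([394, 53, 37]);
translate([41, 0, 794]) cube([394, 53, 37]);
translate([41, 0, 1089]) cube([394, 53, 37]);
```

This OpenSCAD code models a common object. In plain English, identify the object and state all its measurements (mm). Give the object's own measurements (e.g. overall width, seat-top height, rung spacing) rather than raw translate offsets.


A straight ladder. Two 41×53 mm vertical rails, 1240 mm tall, stand 476 mm apart (outside-to-outside) with their front faces coplanar on the −y side. 4 rungs, each 53 mm deep and 37 mm tall, span between the inner faces of the rails, front faces flush with the rails. The lowest rung's underside is at z = 204 mm and rungs are spaced 295 mm apart (underside to underside).


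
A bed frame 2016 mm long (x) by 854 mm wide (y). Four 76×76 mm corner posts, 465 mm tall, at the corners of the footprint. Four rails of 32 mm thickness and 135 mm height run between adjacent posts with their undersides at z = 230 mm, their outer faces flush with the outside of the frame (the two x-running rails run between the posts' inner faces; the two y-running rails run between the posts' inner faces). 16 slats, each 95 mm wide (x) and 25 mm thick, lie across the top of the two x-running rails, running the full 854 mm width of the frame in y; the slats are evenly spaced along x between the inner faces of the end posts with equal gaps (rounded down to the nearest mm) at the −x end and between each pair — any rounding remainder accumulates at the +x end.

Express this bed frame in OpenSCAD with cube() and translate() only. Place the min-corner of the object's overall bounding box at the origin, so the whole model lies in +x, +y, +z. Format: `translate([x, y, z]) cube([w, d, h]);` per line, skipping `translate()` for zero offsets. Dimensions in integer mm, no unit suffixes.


// slat z = rail_z + rail_h = 230 + 135 = 365
// slat gap = ⌊(1864 − 16·95) / 17⌋ = 20
cube([76, 76, 465]);
translate([0, 778, 0]) cube([76, 76, 465]);
translate([1940, 0, 0]) cube([76, 76, 465]);
translate([1940, 778, 0]) cube([76, 76, 465]);
translate([76, 0, 230]) cube([1864, 32, 135]);
translate([76, 822, 230]) cube([1864, 32, 135]);
translate([0, 76, 230]) cube([32, 702, 135]);
translate([1984, 76, 230]) cube([32, 702, 135]);
translate([96, 0, 365]) cube([95, 854, 25]);
translate([211, 0, 365]) cube([95, 854, 25]);
translate([326, 0, 365]) cube([95, 854, 25]);
translate([441, 0, 365]) cube([95, 854, 25]);
translate([556, 0, 365]) cube([95, 854, 25]);
translate([671, 0, 365]) cube([95, 854, 25]);
translate([786, 0, 365]) cube([95, 854, 25]);
translate([901, 0, 365]) cube([95, 854, 25]);
translate([1016, 0, 365]) cube([95, 854, 25]);
translate([1131, 0, 365]) cube([95, 854, 25]);
translate([1246, 0, 365]) cube([95, 854, 25]);
translate([1361, 0, 365]) cube([95, 854, 25]);
translate([1476, 0, 365]) cube([95, 854, 25]);
translate([1591, 0, 365]) cube([95, 854, 25]);
translate([1706, 0, 365]) cube([95, 854, 25]);
translate([1821, 0, 365]) cube([95, 854, 25]);


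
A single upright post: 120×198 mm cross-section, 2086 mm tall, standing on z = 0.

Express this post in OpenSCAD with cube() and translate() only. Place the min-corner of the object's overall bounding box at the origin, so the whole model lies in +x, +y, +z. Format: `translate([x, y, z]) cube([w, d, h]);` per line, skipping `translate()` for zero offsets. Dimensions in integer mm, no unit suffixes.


cube([120, 198, 2086]);


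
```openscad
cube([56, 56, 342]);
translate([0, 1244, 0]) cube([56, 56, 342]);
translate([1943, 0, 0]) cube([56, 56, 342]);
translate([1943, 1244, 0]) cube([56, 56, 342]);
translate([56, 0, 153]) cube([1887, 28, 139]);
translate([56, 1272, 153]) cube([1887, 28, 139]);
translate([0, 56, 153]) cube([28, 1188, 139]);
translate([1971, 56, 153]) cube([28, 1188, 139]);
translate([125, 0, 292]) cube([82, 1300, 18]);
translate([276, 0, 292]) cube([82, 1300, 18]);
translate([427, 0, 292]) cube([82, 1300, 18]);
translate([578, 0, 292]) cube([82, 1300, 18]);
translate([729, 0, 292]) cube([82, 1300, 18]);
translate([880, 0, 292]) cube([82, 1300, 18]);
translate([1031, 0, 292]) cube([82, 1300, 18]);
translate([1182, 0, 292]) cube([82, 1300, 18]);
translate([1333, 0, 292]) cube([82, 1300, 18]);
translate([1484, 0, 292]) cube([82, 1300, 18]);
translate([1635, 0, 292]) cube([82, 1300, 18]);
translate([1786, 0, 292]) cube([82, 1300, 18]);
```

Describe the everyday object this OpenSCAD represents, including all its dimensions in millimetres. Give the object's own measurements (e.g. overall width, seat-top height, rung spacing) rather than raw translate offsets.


A bed frame 1999 mm long (x) by 1300 mm wide (y). Four 56×56 mm corner posts, 342 mm tall, at the corners of the footprint. Four rails of 28 mm thickness and 139 mm height run between adjacent posts with their undersides at z = 153 mm, their outer faces flush with the outside of the frame (the two x-running rails run between the posts' inner faces; the two y-running rails run between the posts' inner faces). 12 slats, each 82 mm wide (x) and 18 mm thick, lie across the top of the two x-running rails, running the full 1300 mm width of the frame in y; along x they sit between the end posts with a 69 mm gap after the −x posts and between neighbouring slats, leaving 75 mm before the +x posts.


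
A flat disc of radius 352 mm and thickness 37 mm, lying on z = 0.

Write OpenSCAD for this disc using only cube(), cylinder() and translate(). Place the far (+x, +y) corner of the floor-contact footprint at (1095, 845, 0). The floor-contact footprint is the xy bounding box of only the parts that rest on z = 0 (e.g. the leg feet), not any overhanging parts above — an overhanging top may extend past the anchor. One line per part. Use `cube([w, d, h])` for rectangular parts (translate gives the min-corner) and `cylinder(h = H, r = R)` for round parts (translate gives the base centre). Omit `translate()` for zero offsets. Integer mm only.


translate([743, 493, 0]) cylinder(h = 37, r = 352);


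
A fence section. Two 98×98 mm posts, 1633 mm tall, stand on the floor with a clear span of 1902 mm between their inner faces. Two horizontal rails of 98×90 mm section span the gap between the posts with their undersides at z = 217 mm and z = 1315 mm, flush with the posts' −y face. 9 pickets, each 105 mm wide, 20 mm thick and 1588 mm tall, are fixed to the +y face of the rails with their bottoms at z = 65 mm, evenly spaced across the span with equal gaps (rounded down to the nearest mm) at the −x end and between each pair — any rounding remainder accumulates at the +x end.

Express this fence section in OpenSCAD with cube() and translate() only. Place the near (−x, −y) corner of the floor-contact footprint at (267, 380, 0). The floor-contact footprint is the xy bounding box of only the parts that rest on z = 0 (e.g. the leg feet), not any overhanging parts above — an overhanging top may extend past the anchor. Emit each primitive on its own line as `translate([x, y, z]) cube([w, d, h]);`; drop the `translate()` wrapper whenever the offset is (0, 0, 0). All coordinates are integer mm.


translate([267, 380, 0]) cube([98, 98, 1633]);
translate([2267, 380, 0]) cube([98, 98, 1633]);
translate([365, 380, 217]) cube([1902, 98, 90]);
translate([365, 380, 1315]) cube([1902, 98, 90]);
translate([460, 478, 65]) cube([105, 20, 1588]);
translate([660, 478, 65]) cube([105, 20, 1588]);
translate([860, 478, 65]) cube([105, 20, 1588]);
translate([1060, 478, 65]) cube([105, 20, 1588]);
translate([1260, 478, 65]) cube([105, 20, 1588]);
translate([1460, 478, 65]) cube([105, 20, 1588]);
translate([1660, 478, 65]) cube([105, 20, 1588]);
translate([1860, 478, 65]) cube([105, 20, 1588]);
translate([2060, 478, 65]) cube([105, 20, 1588]);


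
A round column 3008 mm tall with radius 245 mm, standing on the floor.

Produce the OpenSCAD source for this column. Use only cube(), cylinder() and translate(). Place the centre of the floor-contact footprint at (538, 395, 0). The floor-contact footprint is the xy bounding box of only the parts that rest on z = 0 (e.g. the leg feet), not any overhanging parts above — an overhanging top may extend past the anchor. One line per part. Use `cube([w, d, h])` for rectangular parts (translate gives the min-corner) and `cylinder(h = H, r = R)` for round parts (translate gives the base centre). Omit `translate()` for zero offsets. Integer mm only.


translate([538, 395, 0]) cylinder(h = 3008, r = 245);


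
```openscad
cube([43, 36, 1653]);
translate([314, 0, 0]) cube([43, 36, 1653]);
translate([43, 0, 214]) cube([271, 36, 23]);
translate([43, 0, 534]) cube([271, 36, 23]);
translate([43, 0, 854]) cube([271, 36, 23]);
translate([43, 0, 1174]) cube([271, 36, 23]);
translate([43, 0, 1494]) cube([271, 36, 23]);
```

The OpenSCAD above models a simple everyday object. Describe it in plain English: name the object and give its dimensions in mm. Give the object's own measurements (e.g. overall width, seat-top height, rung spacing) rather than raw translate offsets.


A straight ladder. Two 43×36 mm vertical rails, 1653 mm tall, stand 357 mm apart (outside-to-outside) with their front faces coplanar on the −y side. 5 rungs, each 36 mm deep and 23 mm tall, span between the inner faces of the rails, front faces flush with the rails. The lowest rung's underside is at z = 214 mm and rungs are spaced 320 mm apart (underside to underside).


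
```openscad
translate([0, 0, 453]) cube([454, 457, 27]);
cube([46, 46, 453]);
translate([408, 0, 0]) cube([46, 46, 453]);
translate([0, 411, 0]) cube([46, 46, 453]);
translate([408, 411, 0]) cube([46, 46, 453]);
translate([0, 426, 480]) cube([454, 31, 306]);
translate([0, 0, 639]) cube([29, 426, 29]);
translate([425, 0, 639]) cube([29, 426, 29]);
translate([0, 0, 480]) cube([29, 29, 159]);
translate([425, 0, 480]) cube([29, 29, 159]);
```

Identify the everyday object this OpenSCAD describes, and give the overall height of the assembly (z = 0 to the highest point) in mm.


A chair. The overall height is 786 mm.

A slab on four corner posts with a tall panel at the back — a chair. The seat slab sits at z = 453 with thickness 27, and the 306 mm backrest starts at the seat top, so the overall height is 453 + 27 + 306 = 786 mm.


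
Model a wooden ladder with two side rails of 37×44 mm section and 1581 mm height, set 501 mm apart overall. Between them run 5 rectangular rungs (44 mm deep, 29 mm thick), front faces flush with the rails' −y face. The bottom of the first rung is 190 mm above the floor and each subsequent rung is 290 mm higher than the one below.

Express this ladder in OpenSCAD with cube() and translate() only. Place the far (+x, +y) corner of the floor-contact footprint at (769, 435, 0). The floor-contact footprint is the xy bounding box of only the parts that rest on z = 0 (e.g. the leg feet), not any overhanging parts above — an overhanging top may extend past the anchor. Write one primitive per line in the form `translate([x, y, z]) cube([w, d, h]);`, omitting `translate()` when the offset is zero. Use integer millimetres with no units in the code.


translate([268, 391, 0]) cube([37, 44, 1581]);
translate([732, 391, 0]) cube([37, 44, 1581]);
translate([305, 391, 190]) cube([427, 44, 29]);
translate([305, 391, 480]) cube([427, 44, 29]);
translate([305, 391, 770]) cube([427, 44, 29]);
translate([305, 391, 1060]) cube([427, 44, 29]);
translate([305, 391, 1350]) cube([427, 44, 29]);


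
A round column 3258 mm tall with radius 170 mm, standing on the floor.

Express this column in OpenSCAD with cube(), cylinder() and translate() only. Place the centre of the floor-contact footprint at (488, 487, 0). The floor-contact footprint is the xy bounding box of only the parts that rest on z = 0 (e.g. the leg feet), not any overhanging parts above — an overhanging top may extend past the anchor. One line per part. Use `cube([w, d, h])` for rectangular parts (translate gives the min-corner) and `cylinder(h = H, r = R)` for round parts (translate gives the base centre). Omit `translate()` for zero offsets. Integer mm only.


translate([488, 487, 0]) cylinder(h = 3258, r = 170);


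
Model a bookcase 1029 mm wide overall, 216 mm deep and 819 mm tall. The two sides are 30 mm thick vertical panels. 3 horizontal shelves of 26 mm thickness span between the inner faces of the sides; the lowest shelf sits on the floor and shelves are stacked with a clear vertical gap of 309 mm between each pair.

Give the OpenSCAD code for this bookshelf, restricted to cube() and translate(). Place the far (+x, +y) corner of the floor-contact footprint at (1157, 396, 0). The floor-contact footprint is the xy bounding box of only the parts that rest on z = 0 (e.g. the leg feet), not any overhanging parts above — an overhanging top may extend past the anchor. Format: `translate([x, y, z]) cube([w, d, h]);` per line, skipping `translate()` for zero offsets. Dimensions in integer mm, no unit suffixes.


translate([128, 180, 0]) cube([30, 216, 819]);
translate([1127, 180, 0]) cube([30, 216, 819]);
translate([158, 180, 0]) cube([969, 216, 26]);
translate([158, 180, 335]) cube([969, 216, 26]);
translate([158, 180, 670]) cube([969, 216, 26]);


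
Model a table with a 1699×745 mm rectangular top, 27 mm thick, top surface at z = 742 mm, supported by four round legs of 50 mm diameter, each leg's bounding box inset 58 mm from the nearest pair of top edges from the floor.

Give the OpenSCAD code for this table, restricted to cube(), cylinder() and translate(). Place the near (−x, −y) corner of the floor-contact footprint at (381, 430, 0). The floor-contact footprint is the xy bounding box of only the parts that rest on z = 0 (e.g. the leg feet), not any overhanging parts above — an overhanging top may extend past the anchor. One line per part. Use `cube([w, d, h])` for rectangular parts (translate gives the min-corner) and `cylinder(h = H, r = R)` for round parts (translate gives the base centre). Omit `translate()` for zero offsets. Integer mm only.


translate([323, 372, 715]) cube([1699, 745, 27]);
translate([406, 455, 0]) cylinder(h = 715, r = 25);
translate([1939, 455, 0]) cylinder(h = 715, r = 25);
translate([406, 1034, 0]) cylinder(h = 715, r = 25);
translate([1939, 1034, 0]) cylinder(h = 715, r = 25);


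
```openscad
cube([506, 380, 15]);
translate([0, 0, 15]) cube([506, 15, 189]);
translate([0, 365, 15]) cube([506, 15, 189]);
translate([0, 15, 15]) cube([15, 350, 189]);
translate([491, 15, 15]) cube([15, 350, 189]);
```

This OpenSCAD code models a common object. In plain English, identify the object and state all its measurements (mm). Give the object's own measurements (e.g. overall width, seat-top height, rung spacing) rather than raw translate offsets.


An open-topped rectangular box: outside dimensions 506×380×204 mm, with a uniform wall and base thickness of 15 mm. The base is a full 506×380 slab on the floor; four walls sit on top of the base. The front and back walls (the −y and +y sides) span the full width; the two side walls fit between them.


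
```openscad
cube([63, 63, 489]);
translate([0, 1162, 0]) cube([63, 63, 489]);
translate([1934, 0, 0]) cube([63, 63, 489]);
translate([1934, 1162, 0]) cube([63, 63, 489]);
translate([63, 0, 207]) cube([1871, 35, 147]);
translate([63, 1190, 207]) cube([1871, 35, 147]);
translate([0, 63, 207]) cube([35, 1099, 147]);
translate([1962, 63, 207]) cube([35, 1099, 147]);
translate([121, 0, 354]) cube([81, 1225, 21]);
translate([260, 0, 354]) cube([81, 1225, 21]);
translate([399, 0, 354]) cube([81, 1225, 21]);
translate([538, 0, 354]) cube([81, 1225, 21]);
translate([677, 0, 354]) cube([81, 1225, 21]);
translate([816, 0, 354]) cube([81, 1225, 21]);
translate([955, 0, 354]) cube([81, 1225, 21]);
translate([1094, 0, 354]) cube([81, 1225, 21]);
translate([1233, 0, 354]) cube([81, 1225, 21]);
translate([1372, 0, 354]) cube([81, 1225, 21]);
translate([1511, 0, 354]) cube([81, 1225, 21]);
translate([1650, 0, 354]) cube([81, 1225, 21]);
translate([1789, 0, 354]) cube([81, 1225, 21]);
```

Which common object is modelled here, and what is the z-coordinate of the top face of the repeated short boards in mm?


A bed frame. The slat-top height is 375 mm.

Four posts, four rails, and a row of slats — a bed frame. Slats sit on the rails at z = 207 + 147 = 354; with slat thickness 21, the top is 375 mm.


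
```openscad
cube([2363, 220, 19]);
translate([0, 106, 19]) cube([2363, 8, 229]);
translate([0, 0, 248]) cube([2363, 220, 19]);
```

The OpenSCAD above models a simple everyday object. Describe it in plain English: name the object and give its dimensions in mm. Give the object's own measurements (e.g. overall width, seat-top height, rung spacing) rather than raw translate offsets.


An I-beam lying along x, 2363 mm long. Overall section height 267 mm. Two flanges 220 mm wide (y) and 19 mm thick, one on the floor and one at the top; a web 8 mm thick runs between them, centred on the flange width.


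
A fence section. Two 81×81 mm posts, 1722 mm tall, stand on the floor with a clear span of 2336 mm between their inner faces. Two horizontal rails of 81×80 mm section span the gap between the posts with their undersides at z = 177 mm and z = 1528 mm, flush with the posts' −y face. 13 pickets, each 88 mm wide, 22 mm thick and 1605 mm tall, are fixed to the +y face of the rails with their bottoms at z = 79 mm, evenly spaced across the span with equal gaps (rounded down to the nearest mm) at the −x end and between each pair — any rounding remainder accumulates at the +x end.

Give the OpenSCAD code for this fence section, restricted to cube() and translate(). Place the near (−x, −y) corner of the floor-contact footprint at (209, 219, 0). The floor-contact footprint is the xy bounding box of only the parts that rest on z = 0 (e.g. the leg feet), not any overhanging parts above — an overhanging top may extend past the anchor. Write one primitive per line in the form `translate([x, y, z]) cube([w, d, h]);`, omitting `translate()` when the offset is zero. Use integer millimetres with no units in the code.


translate([209, 219, 0]) cube([81, 81, 1722]);
translate([2626, 219, 0]) cube([81, 81, 1722]);
translate([290, 219, 177]) cube([2336, 81, 80]);
translate([290, 219, 1528]) cube([2336, 81, 80]);
translate([375, 300, 79]) cube([88, 22, 1605]);
translate([548, 300, 79]) cube([88, 22, 1605]);
translate([721, 300, 79]) cube([88, 22, 1605]);
translate([894, 300, 79]) cube([88, 22, 1605]);
translate([1067, 300, 79]) cube([88, 22, 1605]);
translate([1240, 300, 79]) cube([88, 22, 1605]);
translate([1413, 300, 79]) cube([88, 22, 1605]);
translate([1586, 300, 79]) cube([88, 22, 1605]);
translate([1759, 300, 79]) cube([88, 22, 1605]);
translate([1932, 300, 79]) cube([88, 22, 1605]);
translate([2105, 300, 79]) cube([88, 22, 1605]);
translate([2278, 300, 79]) cube([88, 22, 1605]);
translate([2451, 300, 79]) cube([88, 22, 1605]);


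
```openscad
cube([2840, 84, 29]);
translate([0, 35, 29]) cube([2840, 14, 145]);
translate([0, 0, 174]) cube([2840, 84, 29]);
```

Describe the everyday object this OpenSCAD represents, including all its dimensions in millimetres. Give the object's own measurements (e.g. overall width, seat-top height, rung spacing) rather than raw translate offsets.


An I-beam lying along x, 2840 mm long. Overall section height 203 mm. Two flanges 84 mm wide (y) and 29 mm thick, one on the floor and one at the top; a web 14 mm thick runs between them, centred on the flange width.


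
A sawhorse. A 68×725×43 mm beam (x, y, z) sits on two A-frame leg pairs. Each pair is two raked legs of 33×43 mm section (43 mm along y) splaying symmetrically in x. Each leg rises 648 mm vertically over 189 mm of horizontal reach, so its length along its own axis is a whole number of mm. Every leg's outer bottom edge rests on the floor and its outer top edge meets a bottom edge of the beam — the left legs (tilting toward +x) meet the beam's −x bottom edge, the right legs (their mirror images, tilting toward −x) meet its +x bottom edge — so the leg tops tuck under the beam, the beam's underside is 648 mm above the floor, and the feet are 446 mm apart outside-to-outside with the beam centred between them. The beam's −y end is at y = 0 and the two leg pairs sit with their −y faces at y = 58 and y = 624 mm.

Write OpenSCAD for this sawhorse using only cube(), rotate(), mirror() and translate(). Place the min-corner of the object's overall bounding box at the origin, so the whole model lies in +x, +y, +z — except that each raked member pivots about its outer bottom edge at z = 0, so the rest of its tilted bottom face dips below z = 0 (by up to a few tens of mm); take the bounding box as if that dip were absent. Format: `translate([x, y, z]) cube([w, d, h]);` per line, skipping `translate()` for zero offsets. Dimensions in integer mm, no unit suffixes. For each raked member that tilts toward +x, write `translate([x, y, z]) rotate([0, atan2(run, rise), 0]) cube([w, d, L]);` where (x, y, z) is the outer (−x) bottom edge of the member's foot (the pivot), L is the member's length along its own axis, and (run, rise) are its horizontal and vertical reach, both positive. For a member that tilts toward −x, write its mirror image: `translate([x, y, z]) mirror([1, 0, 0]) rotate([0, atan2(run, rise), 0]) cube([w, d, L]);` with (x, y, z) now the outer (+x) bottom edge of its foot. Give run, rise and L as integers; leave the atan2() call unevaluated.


translate([189, 0, 648]) cube([68, 725, 43]);
translate([0, 58, 0]) rotate([0, atan2(189, 648), 0]) cube([33, 43, 675]);
translate([446, 58, 0]) mirror([1, 0, 0]) rotate([0, atan2(189, 648), 0]) cube([33, 43, 675]);
translate([0, 624, 0]) rotate([0, atan2(189, 648), 0]) cube([33, 43, 675]);
translate([446, 624, 0]) mirror([1, 0, 0]) rotate([0, atan2(189, 648), 0]) cube([33, 43, 675]);


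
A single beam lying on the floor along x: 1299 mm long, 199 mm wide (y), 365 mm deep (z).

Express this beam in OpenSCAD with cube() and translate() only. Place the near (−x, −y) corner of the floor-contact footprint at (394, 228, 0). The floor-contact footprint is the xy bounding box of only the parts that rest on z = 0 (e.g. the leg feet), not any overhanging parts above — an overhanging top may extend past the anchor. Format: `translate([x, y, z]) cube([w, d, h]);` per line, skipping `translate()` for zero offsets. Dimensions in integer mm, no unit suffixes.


translate([394, 228, 0]) cube([1299, 199, 365]);


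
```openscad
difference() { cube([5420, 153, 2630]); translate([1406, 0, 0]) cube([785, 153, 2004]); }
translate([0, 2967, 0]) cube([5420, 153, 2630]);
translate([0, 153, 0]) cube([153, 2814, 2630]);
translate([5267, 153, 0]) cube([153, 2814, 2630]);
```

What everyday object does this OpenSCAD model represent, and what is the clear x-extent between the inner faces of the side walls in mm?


A single room. The interior width is 5114 mm.

Four walls enclosing a rectangle with a door in the front wall — a room. Outside width 5420 minus two 153 mm walls gives 5114 mm.


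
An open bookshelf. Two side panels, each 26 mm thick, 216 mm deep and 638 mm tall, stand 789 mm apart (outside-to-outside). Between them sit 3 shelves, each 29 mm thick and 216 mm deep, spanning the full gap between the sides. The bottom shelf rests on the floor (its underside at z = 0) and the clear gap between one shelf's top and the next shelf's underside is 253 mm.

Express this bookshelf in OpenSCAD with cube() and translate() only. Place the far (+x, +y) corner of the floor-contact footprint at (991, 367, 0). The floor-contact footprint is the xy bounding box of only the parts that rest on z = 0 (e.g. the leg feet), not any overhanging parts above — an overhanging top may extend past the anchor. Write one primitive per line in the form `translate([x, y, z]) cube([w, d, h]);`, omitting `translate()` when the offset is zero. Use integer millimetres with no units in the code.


translate([202, 151, 0]) cube([26, 216, 638]);
translate([965, 151, 0]) cube([26, 216, 638]);
translate([228, 151, 0]) cube([737, 216, 29]);
translate([228, 151, 282]) cube([737, 216, 29]);
translate([228, 151, 564]) cube([737, 216, 29]);


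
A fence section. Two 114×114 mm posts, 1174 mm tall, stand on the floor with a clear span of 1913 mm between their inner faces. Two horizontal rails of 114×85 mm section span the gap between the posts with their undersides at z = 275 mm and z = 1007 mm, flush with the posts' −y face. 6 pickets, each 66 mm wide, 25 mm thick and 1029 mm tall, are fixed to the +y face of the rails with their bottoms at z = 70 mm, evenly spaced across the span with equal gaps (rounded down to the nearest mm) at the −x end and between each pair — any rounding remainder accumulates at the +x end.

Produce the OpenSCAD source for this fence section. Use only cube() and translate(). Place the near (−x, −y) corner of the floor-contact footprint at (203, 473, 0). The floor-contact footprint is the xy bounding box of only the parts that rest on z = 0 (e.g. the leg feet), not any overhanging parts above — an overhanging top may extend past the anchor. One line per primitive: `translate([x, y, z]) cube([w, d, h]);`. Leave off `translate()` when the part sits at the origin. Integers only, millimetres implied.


translate([203, 473, 0]) cube([114, 114, 1174]);
translate([2230, 473, 0]) cube([114, 114, 1174]);
translate([317, 473, 275]) cube([1913, 114, 85]);
translate([317, 473, 1007]) cube([1913, 114, 85]);
translate([533, 587, 70]) cube([66, 25, 1029]);
translate([815, 587, 70]) cube([66, 25, 1029]);
translate([1097, 587, 70]) cube([66, 25, 1029]);
translate([1379, 587, 70]) cube([66, 25, 1029]);
translate([1661, 587, 70]) cube([66, 25, 1029]);
translate([1943, 587, 70]) cube([66, 25, 1029]);


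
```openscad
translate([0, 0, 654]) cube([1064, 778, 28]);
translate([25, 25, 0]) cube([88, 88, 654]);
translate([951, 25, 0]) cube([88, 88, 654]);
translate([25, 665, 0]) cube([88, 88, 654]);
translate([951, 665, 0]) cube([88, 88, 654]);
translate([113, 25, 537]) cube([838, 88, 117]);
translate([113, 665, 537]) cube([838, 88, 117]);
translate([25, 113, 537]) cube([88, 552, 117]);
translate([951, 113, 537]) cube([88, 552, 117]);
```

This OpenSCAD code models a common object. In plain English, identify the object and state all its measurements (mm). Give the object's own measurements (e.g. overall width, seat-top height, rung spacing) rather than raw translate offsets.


A table: top 1064 mm (x) × 778 mm (y), 28 mm thick, upper face at z = 682 mm, on four 88×88 mm square legs, each inset 25 mm from the nearest pair of top edges from z = 0 to the bottom of the top. Four apron rails, 88 mm thick and 117 mm tall, run between adjacent legs with their top edges flush with the underside of the top and their outer faces flush with the legs' outer faces.
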